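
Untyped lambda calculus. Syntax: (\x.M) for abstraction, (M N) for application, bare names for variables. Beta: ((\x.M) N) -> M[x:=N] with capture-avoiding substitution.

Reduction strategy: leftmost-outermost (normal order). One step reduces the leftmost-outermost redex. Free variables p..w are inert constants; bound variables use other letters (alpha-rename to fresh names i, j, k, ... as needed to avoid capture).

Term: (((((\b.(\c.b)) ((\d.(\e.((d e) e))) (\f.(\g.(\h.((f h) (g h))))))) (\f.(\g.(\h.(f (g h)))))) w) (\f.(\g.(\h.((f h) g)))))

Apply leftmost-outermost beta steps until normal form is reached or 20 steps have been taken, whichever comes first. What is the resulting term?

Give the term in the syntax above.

Answer: ((w (\f.(\g.(\h.((f h) g))))) (w (\f.(\g.(\h.((f h) g))))))

Derivation:
Step 0: (((((\b.(\c.b)) ((\d.(\e.((d e) e))) (\f.(\g.(\h.((f h) (g h))))))) (\f.(\g.(\h.(f (g h)))))) w) (\f.(\g.(\h.((f h) g)))))
Step 1: ((((\c.((\d.(\e.((d e) e))) (\f.(\g.(\h.((f h) (g h))))))) (\f.(\g.(\h.(f (g h)))))) w) (\f.(\g.(\h.((f h) g)))))
Step 2: ((((\d.(\e.((d e) e))) (\f.(\g.(\h.((f h) (g h)))))) w) (\f.(\g.(\h.((f h) g)))))
Step 3: (((\e.(((\f.(\g.(\h.((f h) (g h))))) e) e)) w) (\f.(\g.(\h.((f h) g)))))
Step 4: ((((\f.(\g.(\h.((f h) (g h))))) w) w) (\f.(\g.(\h.((f h) g)))))
Step 5: (((\g.(\h.((w h) (g h)))) w) (\f.(\g.(\h.((f h) g)))))
Step 6: ((\h.((w h) (w h))) (\f.(\g.(\h.((f h) g)))))
Step 7: ((w (\f.(\g.(\h.((f h) g))))) (w (\f.(\g.(\h.((f h) g))))))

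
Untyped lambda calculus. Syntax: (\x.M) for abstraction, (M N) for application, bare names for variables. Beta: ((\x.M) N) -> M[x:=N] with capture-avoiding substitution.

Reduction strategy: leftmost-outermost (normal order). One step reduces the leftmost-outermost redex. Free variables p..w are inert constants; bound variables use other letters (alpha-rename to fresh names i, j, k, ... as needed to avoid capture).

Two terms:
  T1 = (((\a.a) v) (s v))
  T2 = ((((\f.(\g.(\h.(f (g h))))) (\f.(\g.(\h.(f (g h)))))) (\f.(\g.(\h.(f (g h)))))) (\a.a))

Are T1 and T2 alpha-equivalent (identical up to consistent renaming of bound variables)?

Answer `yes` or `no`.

Term 1: (((\a.a) v) (s v))
Term 2: ((((\f.(\g.(\h.(f (g h))))) (\f.(\g.(\h.(f (g h)))))) (\f.(\g.(\h.(f (g h)))))) (\a.a))
Alpha-equivalence: compare structure up to binder renaming.
Result: False

Answer: no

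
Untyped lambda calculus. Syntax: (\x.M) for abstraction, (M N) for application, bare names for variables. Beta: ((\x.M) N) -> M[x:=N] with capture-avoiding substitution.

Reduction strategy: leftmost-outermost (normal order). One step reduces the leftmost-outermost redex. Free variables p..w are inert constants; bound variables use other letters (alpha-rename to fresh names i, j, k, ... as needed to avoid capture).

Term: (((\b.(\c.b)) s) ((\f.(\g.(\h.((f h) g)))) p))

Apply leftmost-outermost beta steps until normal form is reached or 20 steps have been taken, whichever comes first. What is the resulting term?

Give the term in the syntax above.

Step 0: (((\b.(\c.b)) s) ((\f.(\g.(\h.((f h) g)))) p))
Step 1: ((\c.s) ((\f.(\g.(\h.((f h) g)))) p))
Step 2: s

Answer: s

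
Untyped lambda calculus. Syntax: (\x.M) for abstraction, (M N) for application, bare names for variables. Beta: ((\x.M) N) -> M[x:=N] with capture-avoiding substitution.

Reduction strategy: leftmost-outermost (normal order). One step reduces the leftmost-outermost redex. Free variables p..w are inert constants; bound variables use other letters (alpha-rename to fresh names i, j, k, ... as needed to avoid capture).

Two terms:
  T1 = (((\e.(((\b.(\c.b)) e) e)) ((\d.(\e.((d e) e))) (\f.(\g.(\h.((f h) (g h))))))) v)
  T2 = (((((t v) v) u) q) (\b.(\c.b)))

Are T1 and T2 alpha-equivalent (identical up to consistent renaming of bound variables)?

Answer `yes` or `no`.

Answer: no

Derivation:
Term 1: (((\e.(((\b.(\c.b)) e) e)) ((\d.(\e.((d e) e))) (\f.(\g.(\h.((f h) (g h))))))) v)
Term 2: (((((t v) v) u) q) (\b.(\c.b)))
Alpha-equivalence: compare structure up to binder renaming.
Result: False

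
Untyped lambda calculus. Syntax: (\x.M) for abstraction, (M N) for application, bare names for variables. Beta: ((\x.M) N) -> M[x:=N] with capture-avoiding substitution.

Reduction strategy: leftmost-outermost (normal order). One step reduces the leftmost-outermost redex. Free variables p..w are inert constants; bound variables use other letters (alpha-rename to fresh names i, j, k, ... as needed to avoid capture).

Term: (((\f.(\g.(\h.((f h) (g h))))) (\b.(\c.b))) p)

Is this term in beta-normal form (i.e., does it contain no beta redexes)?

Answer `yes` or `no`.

Term: (((\f.(\g.(\h.((f h) (g h))))) (\b.(\c.b))) p)
Found 1 beta redex(es).

Answer: no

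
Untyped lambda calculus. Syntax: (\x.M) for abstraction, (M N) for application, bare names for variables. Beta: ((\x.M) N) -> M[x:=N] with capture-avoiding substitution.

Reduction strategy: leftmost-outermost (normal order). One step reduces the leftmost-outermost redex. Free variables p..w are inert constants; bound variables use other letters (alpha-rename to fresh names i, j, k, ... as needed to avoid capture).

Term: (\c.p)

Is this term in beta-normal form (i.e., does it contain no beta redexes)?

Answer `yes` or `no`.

Term: (\c.p)
No beta redexes found.

Answer: yes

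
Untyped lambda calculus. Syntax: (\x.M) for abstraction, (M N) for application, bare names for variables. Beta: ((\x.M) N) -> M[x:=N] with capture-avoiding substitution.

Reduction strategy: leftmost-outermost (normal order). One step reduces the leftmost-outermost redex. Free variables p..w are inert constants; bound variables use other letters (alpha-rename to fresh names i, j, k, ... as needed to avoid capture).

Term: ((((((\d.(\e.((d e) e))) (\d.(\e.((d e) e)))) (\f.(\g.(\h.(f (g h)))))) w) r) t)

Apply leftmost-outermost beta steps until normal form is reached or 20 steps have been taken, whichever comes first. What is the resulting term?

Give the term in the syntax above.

Step 0: ((((((\d.(\e.((d e) e))) (\d.(\e.((d e) e)))) (\f.(\g.(\h.(f (g h)))))) w) r) t)
Step 1: (((((\e.(((\d.(\e.((d e) e))) e) e)) (\f.(\g.(\h.(f (g h)))))) w) r) t)
Step 2: ((((((\d.(\e.((d e) e))) (\f.(\g.(\h.(f (g h)))))) (\f.(\g.(\h.(f (g h)))))) w) r) t)
Step 3: (((((\e.(((\f.(\g.(\h.(f (g h))))) e) e)) (\f.(\g.(\h.(f (g h)))))) w) r) t)
Step 4: ((((((\f.(\g.(\h.(f (g h))))) (\f.(\g.(\h.(f (g h)))))) (\f.(\g.(\h.(f (g h)))))) w) r) t)
Step 5: (((((\g.(\h.((\f.(\g.(\h.(f (g h))))) (g h)))) (\f.(\g.(\h.(f (g h)))))) w) r) t)
Step 6: ((((\h.((\f.(\g.(\h.(f (g h))))) ((\f.(\g.(\h.(f (g h))))) h))) w) r) t)
Step 7: ((((\f.(\g.(\h.(f (g h))))) ((\f.(\g.(\h.(f (g h))))) w)) r) t)
Step 8: (((\g.(\h.(((\f.(\g.(\h.(f (g h))))) w) (g h)))) r) t)
Step 9: ((\h.(((\f.(\g.(\h.(f (g h))))) w) (r h))) t)
Step 10: (((\f.(\g.(\h.(f (g h))))) w) (r t))
Step 11: ((\g.(\h.(w (g h)))) (r t))
Step 12: (\h.(w ((r t) h)))

Answer: (\h.(w ((r t) h)))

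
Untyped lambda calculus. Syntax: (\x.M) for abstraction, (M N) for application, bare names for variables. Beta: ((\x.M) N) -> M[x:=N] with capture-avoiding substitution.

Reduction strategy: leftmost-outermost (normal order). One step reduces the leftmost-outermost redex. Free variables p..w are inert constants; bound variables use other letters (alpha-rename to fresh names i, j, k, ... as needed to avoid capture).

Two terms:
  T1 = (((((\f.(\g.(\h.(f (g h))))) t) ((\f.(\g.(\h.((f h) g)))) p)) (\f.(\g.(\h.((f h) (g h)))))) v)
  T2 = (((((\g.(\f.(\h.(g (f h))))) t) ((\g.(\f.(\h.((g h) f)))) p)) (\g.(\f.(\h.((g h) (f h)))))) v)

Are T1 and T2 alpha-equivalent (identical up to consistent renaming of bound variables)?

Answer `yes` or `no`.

Answer: yes

Derivation:
Term 1: (((((\f.(\g.(\h.(f (g h))))) t) ((\f.(\g.(\h.((f h) g)))) p)) (\f.(\g.(\h.((f h) (g h)))))) v)
Term 2: (((((\g.(\f.(\h.(g (f h))))) t) ((\g.(\f.(\h.((g h) f)))) p)) (\g.(\f.(\h.((g h) (f h)))))) v)
Alpha-equivalence: compare structure up to binder renaming.
Result: True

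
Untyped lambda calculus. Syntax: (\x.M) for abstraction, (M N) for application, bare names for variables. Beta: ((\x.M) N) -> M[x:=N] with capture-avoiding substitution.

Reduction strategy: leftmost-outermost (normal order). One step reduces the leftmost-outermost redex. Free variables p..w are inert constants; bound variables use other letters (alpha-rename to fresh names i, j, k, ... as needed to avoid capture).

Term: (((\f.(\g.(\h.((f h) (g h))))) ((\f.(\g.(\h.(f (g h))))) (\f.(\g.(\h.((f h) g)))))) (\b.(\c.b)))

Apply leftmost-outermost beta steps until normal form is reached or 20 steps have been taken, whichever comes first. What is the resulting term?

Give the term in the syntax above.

Step 0: (((\f.(\g.(\h.((f h) (g h))))) ((\f.(\g.(\h.(f (g h))))) (\f.(\g.(\h.((f h) g)))))) (\b.(\c.b)))
Step 1: ((\g.(\h.((((\f.(\g.(\h.(f (g h))))) (\f.(\g.(\h.((f h) g))))) h) (g h)))) (\b.(\c.b)))
Step 2: (\h.((((\f.(\g.(\h.(f (g h))))) (\f.(\g.(\h.((f h) g))))) h) ((\b.(\c.b)) h)))
Step 3: (\h.(((\g.(\h.((\f.(\g.(\h.((f h) g)))) (g h)))) h) ((\b.(\c.b)) h)))
Step 4: (\h.((\i.((\f.(\g.(\h.((f h) g)))) (h i))) ((\b.(\c.b)) h)))
Step 5: (\h.((\f.(\g.(\h.((f h) g)))) (h ((\b.(\c.b)) h))))
Step 6: (\h.(\g.(\i.(((h ((\b.(\c.b)) h)) i) g))))
Step 7: (\h.(\g.(\i.(((h (\c.h)) i) g))))

Answer: (\h.(\g.(\i.(((h (\c.h)) i) g))))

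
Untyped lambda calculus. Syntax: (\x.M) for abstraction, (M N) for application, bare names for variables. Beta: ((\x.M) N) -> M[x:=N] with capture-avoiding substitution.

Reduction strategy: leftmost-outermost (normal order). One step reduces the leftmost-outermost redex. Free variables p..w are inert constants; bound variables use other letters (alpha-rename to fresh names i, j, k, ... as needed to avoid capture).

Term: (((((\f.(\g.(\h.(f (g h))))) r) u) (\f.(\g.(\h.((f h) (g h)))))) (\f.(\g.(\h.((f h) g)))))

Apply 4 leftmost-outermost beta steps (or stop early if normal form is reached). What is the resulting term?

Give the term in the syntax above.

Step 0: (((((\f.(\g.(\h.(f (g h))))) r) u) (\f.(\g.(\h.((f h) (g h)))))) (\f.(\g.(\h.((f h) g)))))
Step 1: ((((\g.(\h.(r (g h)))) u) (\f.(\g.(\h.((f h) (g h)))))) (\f.(\g.(\h.((f h) g)))))
Step 2: (((\h.(r (u h))) (\f.(\g.(\h.((f h) (g h)))))) (\f.(\g.(\h.((f h) g)))))
Step 3: ((r (u (\f.(\g.(\h.((f h) (g h))))))) (\f.(\g.(\h.((f h) g)))))
Step 4: (normal form reached)

Answer: ((r (u (\f.(\g.(\h.((f h) (g h))))))) (\f.(\g.(\h.((f h) g)))))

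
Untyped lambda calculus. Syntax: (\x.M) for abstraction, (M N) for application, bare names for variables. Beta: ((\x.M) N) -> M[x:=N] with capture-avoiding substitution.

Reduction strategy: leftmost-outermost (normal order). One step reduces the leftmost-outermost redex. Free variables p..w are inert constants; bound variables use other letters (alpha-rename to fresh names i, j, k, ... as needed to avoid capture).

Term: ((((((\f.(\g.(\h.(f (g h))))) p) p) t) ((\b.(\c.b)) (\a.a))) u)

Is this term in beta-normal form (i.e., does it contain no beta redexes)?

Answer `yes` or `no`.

Term: ((((((\f.(\g.(\h.(f (g h))))) p) p) t) ((\b.(\c.b)) (\a.a))) u)
Found 2 beta redex(es).

Answer: no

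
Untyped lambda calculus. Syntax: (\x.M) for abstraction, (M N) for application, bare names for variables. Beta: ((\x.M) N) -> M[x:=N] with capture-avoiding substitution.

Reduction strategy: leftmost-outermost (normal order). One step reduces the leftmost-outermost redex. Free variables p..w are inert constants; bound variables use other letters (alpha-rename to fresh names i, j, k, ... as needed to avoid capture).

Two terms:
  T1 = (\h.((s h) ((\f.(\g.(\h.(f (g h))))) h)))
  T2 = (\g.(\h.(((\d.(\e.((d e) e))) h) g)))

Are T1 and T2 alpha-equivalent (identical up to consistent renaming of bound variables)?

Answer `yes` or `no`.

Term 1: (\h.((s h) ((\f.(\g.(\h.(f (g h))))) h)))
Term 2: (\g.(\h.(((\d.(\e.((d e) e))) h) g)))
Alpha-equivalence: compare structure up to binder renaming.
Result: False

Answer: no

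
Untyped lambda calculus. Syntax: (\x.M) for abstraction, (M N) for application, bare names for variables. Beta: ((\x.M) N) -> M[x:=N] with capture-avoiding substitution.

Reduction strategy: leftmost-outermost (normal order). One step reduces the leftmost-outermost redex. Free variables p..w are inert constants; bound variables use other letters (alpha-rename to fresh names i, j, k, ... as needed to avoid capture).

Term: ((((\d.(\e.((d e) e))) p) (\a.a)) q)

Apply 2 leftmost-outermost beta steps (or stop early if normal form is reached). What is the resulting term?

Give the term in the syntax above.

Answer: (((p (\a.a)) (\a.a)) q)

Derivation:
Step 0: ((((\d.(\e.((d e) e))) p) (\a.a)) q)
Step 1: (((\e.((p e) e)) (\a.a)) q)
Step 2: (((p (\a.a)) (\a.a)) q)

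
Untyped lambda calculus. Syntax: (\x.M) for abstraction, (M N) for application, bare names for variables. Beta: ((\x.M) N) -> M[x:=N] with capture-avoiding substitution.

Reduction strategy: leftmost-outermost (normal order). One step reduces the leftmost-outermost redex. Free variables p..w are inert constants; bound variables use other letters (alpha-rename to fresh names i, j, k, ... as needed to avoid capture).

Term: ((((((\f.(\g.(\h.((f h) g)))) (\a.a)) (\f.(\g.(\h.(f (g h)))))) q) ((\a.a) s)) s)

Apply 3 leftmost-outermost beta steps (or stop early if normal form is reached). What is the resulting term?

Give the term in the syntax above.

Step 0: ((((((\f.(\g.(\h.((f h) g)))) (\a.a)) (\f.(\g.(\h.(f (g h)))))) q) ((\a.a) s)) s)
Step 1: (((((\g.(\h.(((\a.a) h) g))) (\f.(\g.(\h.(f (g h)))))) q) ((\a.a) s)) s)
Step 2: ((((\h.(((\a.a) h) (\f.(\g.(\h.(f (g h))))))) q) ((\a.a) s)) s)
Step 3: (((((\a.a) q) (\f.(\g.(\h.(f (g h)))))) ((\a.a) s)) s)

Answer: (((((\a.a) q) (\f.(\g.(\h.(f (g h)))))) ((\a.a) s)) s)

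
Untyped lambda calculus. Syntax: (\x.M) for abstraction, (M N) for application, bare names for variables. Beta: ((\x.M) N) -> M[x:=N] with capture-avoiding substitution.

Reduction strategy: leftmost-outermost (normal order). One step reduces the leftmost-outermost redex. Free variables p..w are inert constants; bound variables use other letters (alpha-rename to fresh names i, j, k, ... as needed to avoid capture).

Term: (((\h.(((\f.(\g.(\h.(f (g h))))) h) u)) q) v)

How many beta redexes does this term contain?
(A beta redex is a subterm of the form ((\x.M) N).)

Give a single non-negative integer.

Term: (((\h.(((\f.(\g.(\h.(f (g h))))) h) u)) q) v)
  Redex: ((\h.(((\f.(\g.(\h.(f (g h))))) h) u)) q)
  Redex: ((\f.(\g.(\h.(f (g h))))) h)
Total redexes: 2

Answer: 2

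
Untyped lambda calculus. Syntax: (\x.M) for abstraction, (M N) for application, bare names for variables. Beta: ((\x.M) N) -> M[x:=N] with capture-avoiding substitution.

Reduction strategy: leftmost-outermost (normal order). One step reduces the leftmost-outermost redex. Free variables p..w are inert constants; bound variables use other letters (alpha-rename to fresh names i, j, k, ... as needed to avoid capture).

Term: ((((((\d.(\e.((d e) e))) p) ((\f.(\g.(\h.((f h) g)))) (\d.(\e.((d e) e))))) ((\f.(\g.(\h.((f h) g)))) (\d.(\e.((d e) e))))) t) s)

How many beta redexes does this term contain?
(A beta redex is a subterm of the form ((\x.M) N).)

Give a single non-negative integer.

Answer: 3

Derivation:
Term: ((((((\d.(\e.((d e) e))) p) ((\f.(\g.(\h.((f h) g)))) (\d.(\e.((d e) e))))) ((\f.(\g.(\h.((f h) g)))) (\d.(\e.((d e) e))))) t) s)
  Redex: ((\d.(\e.((d e) e))) p)
  Redex: ((\f.(\g.(\h.((f h) g)))) (\d.(\e.((d e) e))))
  Redex: ((\f.(\g.(\h.((f h) g)))) (\d.(\e.((d e) e))))
Total redexes: 3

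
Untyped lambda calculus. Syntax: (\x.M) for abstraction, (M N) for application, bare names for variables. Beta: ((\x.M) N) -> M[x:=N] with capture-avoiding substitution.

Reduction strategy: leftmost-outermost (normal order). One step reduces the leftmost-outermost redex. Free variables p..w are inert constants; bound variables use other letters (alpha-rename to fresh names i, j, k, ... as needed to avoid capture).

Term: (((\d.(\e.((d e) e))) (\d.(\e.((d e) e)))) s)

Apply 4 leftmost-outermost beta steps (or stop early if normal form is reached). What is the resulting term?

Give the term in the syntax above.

Answer: ((s s) s)

Derivation:
Step 0: (((\d.(\e.((d e) e))) (\d.(\e.((d e) e)))) s)
Step 1: ((\e.(((\d.(\e.((d e) e))) e) e)) s)
Step 2: (((\d.(\e.((d e) e))) s) s)
Step 3: ((\e.((s e) e)) s)
Step 4: ((s s) s)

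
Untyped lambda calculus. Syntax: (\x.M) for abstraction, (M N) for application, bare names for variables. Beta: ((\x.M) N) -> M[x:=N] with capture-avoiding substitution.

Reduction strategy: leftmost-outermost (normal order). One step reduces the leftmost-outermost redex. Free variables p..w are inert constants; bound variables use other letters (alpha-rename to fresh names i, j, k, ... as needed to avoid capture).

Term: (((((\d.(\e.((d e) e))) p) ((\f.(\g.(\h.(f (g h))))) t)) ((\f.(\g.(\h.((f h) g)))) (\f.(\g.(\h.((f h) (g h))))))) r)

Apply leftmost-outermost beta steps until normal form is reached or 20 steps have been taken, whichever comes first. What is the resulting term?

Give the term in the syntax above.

Answer: ((((p (\g.(\h.(t (g h))))) (\g.(\h.(t (g h))))) (\g.(\h.(\i.((h i) (g i)))))) r)

Derivation:
Step 0: (((((\d.(\e.((d e) e))) p) ((\f.(\g.(\h.(f (g h))))) t)) ((\f.(\g.(\h.((f h) g)))) (\f.(\g.(\h.((f h) (g h))))))) r)
Step 1: ((((\e.((p e) e)) ((\f.(\g.(\h.(f (g h))))) t)) ((\f.(\g.(\h.((f h) g)))) (\f.(\g.(\h.((f h) (g h))))))) r)
Step 2: ((((p ((\f.(\g.(\h.(f (g h))))) t)) ((\f.(\g.(\h.(f (g h))))) t)) ((\f.(\g.(\h.((f h) g)))) (\f.(\g.(\h.((f h) (g h))))))) r)
Step 3: ((((p (\g.(\h.(t (g h))))) ((\f.(\g.(\h.(f (g h))))) t)) ((\f.(\g.(\h.((f h) g)))) (\f.(\g.(\h.((f h) (g h))))))) r)
Step 4: ((((p (\g.(\h.(t (g h))))) (\g.(\h.(t (g h))))) ((\f.(\g.(\h.((f h) g)))) (\f.(\g.(\h.((f h) (g h))))))) r)
Step 5: ((((p (\g.(\h.(t (g h))))) (\g.(\h.(t (g h))))) (\g.(\h.(((\f.(\g.(\h.((f h) (g h))))) h) g)))) r)
Step 6: ((((p (\g.(\h.(t (g h))))) (\g.(\h.(t (g h))))) (\g.(\h.((\g.(\i.((h i) (g i)))) g)))) r)
Step 7: ((((p (\g.(\h.(t (g h))))) (\g.(\h.(t (g h))))) (\g.(\h.(\i.((h i) (g i)))))) r)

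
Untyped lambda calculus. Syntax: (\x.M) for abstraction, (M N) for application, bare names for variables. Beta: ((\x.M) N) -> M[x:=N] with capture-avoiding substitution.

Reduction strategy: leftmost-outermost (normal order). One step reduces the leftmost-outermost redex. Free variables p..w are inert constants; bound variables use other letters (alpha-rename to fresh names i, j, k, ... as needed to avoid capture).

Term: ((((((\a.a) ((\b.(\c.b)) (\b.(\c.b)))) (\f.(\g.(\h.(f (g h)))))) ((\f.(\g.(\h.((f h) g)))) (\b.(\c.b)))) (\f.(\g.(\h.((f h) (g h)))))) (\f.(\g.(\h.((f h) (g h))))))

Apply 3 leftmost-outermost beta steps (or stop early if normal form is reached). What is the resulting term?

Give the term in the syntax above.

Answer: ((((\b.(\c.b)) ((\f.(\g.(\h.((f h) g)))) (\b.(\c.b)))) (\f.(\g.(\h.((f h) (g h)))))) (\f.(\g.(\h.((f h) (g h))))))

Derivation:
Step 0: ((((((\a.a) ((\b.(\c.b)) (\b.(\c.b)))) (\f.(\g.(\h.(f (g h)))))) ((\f.(\g.(\h.((f h) g)))) (\b.(\c.b)))) (\f.(\g.(\h.((f h) (g h)))))) (\f.(\g.(\h.((f h) (g h))))))
Step 1: ((((((\b.(\c.b)) (\b.(\c.b))) (\f.(\g.(\h.(f (g h)))))) ((\f.(\g.(\h.((f h) g)))) (\b.(\c.b)))) (\f.(\g.(\h.((f h) (g h)))))) (\f.(\g.(\h.((f h) (g h))))))
Step 2: (((((\c.(\b.(\c.b))) (\f.(\g.(\h.(f (g h)))))) ((\f.(\g.(\h.((f h) g)))) (\b.(\c.b)))) (\f.(\g.(\h.((f h) (g h)))))) (\f.(\g.(\h.((f h) (g h))))))
Step 3: ((((\b.(\c.b)) ((\f.(\g.(\h.((f h) g)))) (\b.(\c.b)))) (\f.(\g.(\h.((f h) (g h)))))) (\f.(\g.(\h.((f h) (g h))))))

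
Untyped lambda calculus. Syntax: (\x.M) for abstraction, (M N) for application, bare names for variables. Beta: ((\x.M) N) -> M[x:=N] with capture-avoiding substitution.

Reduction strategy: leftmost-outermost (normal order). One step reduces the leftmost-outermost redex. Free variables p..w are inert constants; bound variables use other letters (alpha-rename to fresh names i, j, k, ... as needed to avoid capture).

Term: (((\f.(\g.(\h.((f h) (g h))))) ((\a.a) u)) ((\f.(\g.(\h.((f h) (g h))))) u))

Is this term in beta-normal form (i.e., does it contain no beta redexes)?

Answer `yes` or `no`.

Term: (((\f.(\g.(\h.((f h) (g h))))) ((\a.a) u)) ((\f.(\g.(\h.((f h) (g h))))) u))
Found 3 beta redex(es).

Answer: no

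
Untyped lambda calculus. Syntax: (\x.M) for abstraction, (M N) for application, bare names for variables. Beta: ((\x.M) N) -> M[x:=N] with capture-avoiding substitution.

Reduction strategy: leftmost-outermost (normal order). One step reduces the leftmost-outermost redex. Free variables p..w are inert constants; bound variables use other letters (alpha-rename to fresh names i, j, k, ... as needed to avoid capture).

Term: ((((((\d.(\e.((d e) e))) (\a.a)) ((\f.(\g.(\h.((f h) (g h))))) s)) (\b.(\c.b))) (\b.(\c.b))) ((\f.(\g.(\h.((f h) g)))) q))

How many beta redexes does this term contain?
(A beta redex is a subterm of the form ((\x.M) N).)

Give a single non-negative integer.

Term: ((((((\d.(\e.((d e) e))) (\a.a)) ((\f.(\g.(\h.((f h) (g h))))) s)) (\b.(\c.b))) (\b.(\c.b))) ((\f.(\g.(\h.((f h) g)))) q))
  Redex: ((\d.(\e.((d e) e))) (\a.a))
  Redex: ((\f.(\g.(\h.((f h) (g h))))) s)
  Redex: ((\f.(\g.(\h.((f h) g)))) q)
Total redexes: 3

Answer: 3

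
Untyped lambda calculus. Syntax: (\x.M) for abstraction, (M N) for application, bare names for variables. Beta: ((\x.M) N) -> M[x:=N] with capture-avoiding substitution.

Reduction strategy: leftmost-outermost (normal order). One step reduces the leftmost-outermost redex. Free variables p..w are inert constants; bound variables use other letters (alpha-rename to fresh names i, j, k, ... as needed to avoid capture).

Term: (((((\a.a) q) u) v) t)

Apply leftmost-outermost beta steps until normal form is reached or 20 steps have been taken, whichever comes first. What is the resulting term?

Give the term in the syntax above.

Step 0: (((((\a.a) q) u) v) t)
Step 1: (((q u) v) t)

Answer: (((q u) v) t)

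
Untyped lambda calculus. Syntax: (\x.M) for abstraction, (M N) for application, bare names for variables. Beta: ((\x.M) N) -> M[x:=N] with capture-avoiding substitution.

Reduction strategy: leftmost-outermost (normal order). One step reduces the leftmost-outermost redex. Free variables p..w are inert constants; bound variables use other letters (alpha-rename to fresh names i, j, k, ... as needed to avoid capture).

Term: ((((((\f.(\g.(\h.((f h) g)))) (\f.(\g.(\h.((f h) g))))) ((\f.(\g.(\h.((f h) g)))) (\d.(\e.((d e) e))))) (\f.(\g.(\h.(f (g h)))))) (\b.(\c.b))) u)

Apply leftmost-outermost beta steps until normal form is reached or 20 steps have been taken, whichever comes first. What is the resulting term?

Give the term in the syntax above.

Step 0: ((((((\f.(\g.(\h.((f h) g)))) (\f.(\g.(\h.((f h) g))))) ((\f.(\g.(\h.((f h) g)))) (\d.(\e.((d e) e))))) (\f.(\g.(\h.(f (g h)))))) (\b.(\c.b))) u)
Step 1: (((((\g.(\h.(((\f.(\g.(\h.((f h) g)))) h) g))) ((\f.(\g.(\h.((f h) g)))) (\d.(\e.((d e) e))))) (\f.(\g.(\h.(f (g h)))))) (\b.(\c.b))) u)
Step 2: ((((\h.(((\f.(\g.(\h.((f h) g)))) h) ((\f.(\g.(\h.((f h) g)))) (\d.(\e.((d e) e)))))) (\f.(\g.(\h.(f (g h)))))) (\b.(\c.b))) u)
Step 3: (((((\f.(\g.(\h.((f h) g)))) (\f.(\g.(\h.(f (g h)))))) ((\f.(\g.(\h.((f h) g)))) (\d.(\e.((d e) e))))) (\b.(\c.b))) u)
Step 4: ((((\g.(\h.(((\f.(\g.(\h.(f (g h))))) h) g))) ((\f.(\g.(\h.((f h) g)))) (\d.(\e.((d e) e))))) (\b.(\c.b))) u)
Step 5: (((\h.(((\f.(\g.(\h.(f (g h))))) h) ((\f.(\g.(\h.((f h) g)))) (\d.(\e.((d e) e)))))) (\b.(\c.b))) u)
Step 6: ((((\f.(\g.(\h.(f (g h))))) (\b.(\c.b))) ((\f.(\g.(\h.((f h) g)))) (\d.(\e.((d e) e))))) u)
Step 7: (((\g.(\h.((\b.(\c.b)) (g h)))) ((\f.(\g.(\h.((f h) g)))) (\d.(\e.((d e) e))))) u)
Step 8: ((\h.((\b.(\c.b)) (((\f.(\g.(\h.((f h) g)))) (\d.(\e.((d e) e)))) h))) u)
Step 9: ((\b.(\c.b)) (((\f.(\g.(\h.((f h) g)))) (\d.(\e.((d e) e)))) u))
Step 10: (\c.(((\f.(\g.(\h.((f h) g)))) (\d.(\e.((d e) e)))) u))
Step 11: (\c.((\g.(\h.(((\d.(\e.((d e) e))) h) g))) u))
Step 12: (\c.(\h.(((\d.(\e.((d e) e))) h) u)))
Step 13: (\c.(\h.((\e.((h e) e)) u)))
Step 14: (\c.(\h.((h u) u)))

Answer: (\c.(\h.((h u) u)))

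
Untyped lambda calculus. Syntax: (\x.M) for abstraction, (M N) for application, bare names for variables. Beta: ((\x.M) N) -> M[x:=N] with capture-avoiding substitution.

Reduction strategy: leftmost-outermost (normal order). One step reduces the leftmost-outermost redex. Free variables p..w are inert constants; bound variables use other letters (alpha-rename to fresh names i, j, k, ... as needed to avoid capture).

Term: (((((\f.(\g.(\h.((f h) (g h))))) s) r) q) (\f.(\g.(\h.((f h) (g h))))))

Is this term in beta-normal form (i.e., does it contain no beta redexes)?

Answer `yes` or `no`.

Term: (((((\f.(\g.(\h.((f h) (g h))))) s) r) q) (\f.(\g.(\h.((f h) (g h))))))
Found 1 beta redex(es).

Answer: no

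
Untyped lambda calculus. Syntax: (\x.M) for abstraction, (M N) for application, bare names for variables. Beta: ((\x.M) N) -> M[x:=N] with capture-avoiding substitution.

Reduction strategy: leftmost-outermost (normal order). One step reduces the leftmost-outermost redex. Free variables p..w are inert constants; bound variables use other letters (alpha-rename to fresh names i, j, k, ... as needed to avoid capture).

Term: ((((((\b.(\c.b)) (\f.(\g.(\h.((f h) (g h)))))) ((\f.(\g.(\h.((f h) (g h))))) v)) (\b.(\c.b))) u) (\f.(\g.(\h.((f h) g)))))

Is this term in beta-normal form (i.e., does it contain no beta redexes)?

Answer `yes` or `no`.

Answer: no

Derivation:
Term: ((((((\b.(\c.b)) (\f.(\g.(\h.((f h) (g h)))))) ((\f.(\g.(\h.((f h) (g h))))) v)) (\b.(\c.b))) u) (\f.(\g.(\h.((f h) g)))))
Found 2 beta redex(es).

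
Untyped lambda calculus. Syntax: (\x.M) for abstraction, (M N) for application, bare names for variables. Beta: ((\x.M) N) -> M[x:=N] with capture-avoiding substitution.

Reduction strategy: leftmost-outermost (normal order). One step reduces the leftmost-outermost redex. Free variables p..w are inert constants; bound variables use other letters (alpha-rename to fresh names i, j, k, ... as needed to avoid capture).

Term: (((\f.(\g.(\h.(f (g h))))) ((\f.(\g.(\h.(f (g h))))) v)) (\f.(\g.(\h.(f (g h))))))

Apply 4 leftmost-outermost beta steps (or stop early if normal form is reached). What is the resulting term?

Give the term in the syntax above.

Step 0: (((\f.(\g.(\h.(f (g h))))) ((\f.(\g.(\h.(f (g h))))) v)) (\f.(\g.(\h.(f (g h))))))
Step 1: ((\g.(\h.(((\f.(\g.(\h.(f (g h))))) v) (g h)))) (\f.(\g.(\h.(f (g h))))))
Step 2: (\h.(((\f.(\g.(\h.(f (g h))))) v) ((\f.(\g.(\h.(f (g h))))) h)))
Step 3: (\h.((\g.(\h.(v (g h)))) ((\f.(\g.(\h.(f (g h))))) h)))
Step 4: (\h.(\i.(v (((\f.(\g.(\h.(f (g h))))) h) i))))

Answer: (\h.(\i.(v (((\f.(\g.(\h.(f (g h))))) h) i))))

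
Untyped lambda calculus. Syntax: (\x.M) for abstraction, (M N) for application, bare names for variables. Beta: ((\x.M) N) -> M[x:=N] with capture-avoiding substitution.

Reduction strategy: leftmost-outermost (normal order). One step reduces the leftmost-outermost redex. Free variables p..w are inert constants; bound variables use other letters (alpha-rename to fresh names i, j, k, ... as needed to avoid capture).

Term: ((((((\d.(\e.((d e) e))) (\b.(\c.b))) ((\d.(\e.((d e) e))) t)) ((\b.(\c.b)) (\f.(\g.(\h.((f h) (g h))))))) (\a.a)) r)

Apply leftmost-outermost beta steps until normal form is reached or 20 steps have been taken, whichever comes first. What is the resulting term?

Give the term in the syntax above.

Step 0: ((((((\d.(\e.((d e) e))) (\b.(\c.b))) ((\d.(\e.((d e) e))) t)) ((\b.(\c.b)) (\f.(\g.(\h.((f h) (g h))))))) (\a.a)) r)
Step 1: (((((\e.(((\b.(\c.b)) e) e)) ((\d.(\e.((d e) e))) t)) ((\b.(\c.b)) (\f.(\g.(\h.((f h) (g h))))))) (\a.a)) r)
Step 2: ((((((\b.(\c.b)) ((\d.(\e.((d e) e))) t)) ((\d.(\e.((d e) e))) t)) ((\b.(\c.b)) (\f.(\g.(\h.((f h) (g h))))))) (\a.a)) r)
Step 3: (((((\c.((\d.(\e.((d e) e))) t)) ((\d.(\e.((d e) e))) t)) ((\b.(\c.b)) (\f.(\g.(\h.((f h) (g h))))))) (\a.a)) r)
Step 4: (((((\d.(\e.((d e) e))) t) ((\b.(\c.b)) (\f.(\g.(\h.((f h) (g h))))))) (\a.a)) r)
Step 5: ((((\e.((t e) e)) ((\b.(\c.b)) (\f.(\g.(\h.((f h) (g h))))))) (\a.a)) r)
Step 6: ((((t ((\b.(\c.b)) (\f.(\g.(\h.((f h) (g h))))))) ((\b.(\c.b)) (\f.(\g.(\h.((f h) (g h))))))) (\a.a)) r)
Step 7: ((((t (\c.(\f.(\g.(\h.((f h) (g h))))))) ((\b.(\c.b)) (\f.(\g.(\h.((f h) (g h))))))) (\a.a)) r)
Step 8: ((((t (\c.(\f.(\g.(\h.((f h) (g h))))))) (\c.(\f.(\g.(\h.((f h) (g h))))))) (\a.a)) r)

Answer: ((((t (\c.(\f.(\g.(\h.((f h) (g h))))))) (\c.(\f.(\g.(\h.((f h) (g h))))))) (\a.a)) r)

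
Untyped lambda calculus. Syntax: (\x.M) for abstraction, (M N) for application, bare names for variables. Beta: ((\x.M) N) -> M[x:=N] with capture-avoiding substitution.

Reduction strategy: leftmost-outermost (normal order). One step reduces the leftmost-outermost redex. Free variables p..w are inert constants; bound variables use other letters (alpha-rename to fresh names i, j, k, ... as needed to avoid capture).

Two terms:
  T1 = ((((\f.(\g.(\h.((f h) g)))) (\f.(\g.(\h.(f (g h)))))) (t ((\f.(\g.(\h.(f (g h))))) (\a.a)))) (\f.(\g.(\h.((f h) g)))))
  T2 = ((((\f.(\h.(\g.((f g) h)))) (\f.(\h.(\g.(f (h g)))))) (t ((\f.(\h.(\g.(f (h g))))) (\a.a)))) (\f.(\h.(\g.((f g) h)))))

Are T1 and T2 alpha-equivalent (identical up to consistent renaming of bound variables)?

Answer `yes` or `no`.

Term 1: ((((\f.(\g.(\h.((f h) g)))) (\f.(\g.(\h.(f (g h)))))) (t ((\f.(\g.(\h.(f (g h))))) (\a.a)))) (\f.(\g.(\h.((f h) g)))))
Term 2: ((((\f.(\h.(\g.((f g) h)))) (\f.(\h.(\g.(f (h g)))))) (t ((\f.(\h.(\g.(f (h g))))) (\a.a)))) (\f.(\h.(\g.((f g) h)))))
Alpha-equivalence: compare structure up to binder renaming.
Result: True

Answer: yes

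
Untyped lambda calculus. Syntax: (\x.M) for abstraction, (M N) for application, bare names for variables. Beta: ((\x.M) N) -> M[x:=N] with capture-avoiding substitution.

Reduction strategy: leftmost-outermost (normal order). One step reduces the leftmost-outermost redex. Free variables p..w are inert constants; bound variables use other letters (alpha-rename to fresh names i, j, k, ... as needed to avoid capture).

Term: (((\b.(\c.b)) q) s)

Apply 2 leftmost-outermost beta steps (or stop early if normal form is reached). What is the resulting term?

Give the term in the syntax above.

Step 0: (((\b.(\c.b)) q) s)
Step 1: ((\c.q) s)
Step 2: q

Answer: q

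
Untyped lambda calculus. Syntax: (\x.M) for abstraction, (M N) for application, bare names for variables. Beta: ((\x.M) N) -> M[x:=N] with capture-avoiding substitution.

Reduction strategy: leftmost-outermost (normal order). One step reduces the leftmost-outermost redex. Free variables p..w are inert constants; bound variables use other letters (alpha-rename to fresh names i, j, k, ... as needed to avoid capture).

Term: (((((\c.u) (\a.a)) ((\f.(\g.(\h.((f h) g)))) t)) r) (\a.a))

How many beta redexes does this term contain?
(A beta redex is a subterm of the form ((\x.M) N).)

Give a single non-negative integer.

Answer: 2

Derivation:
Term: (((((\c.u) (\a.a)) ((\f.(\g.(\h.((f h) g)))) t)) r) (\a.a))
  Redex: ((\c.u) (\a.a))
  Redex: ((\f.(\g.(\h.((f h) g)))) t)
Total redexes: 2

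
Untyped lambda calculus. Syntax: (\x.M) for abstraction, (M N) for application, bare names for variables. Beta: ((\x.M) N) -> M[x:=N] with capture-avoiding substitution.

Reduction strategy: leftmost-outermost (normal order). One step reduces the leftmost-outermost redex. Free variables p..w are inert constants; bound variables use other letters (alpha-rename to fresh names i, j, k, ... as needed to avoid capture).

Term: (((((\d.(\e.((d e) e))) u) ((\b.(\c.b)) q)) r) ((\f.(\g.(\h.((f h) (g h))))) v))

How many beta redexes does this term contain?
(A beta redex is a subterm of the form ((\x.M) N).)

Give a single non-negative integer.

Answer: 3

Derivation:
Term: (((((\d.(\e.((d e) e))) u) ((\b.(\c.b)) q)) r) ((\f.(\g.(\h.((f h) (g h))))) v))
  Redex: ((\d.(\e.((d e) e))) u)
  Redex: ((\b.(\c.b)) q)
  Redex: ((\f.(\g.(\h.((f h) (g h))))) v)
Total redexes: 3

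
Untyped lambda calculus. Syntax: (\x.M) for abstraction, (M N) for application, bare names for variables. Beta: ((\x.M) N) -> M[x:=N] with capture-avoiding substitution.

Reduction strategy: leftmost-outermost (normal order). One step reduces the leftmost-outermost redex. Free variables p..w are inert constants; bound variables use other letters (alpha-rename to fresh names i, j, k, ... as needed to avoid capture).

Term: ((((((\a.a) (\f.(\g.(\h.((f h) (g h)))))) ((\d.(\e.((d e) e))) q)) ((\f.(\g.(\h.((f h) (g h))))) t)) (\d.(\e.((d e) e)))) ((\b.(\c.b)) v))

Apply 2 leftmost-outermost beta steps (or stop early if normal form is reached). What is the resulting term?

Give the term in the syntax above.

Answer: ((((\g.(\h.((((\d.(\e.((d e) e))) q) h) (g h)))) ((\f.(\g.(\h.((f h) (g h))))) t)) (\d.(\e.((d e) e)))) ((\b.(\c.b)) v))

Derivation:
Step 0: ((((((\a.a) (\f.(\g.(\h.((f h) (g h)))))) ((\d.(\e.((d e) e))) q)) ((\f.(\g.(\h.((f h) (g h))))) t)) (\d.(\e.((d e) e)))) ((\b.(\c.b)) v))
Step 1: (((((\f.(\g.(\h.((f h) (g h))))) ((\d.(\e.((d e) e))) q)) ((\f.(\g.(\h.((f h) (g h))))) t)) (\d.(\e.((d e) e)))) ((\b.(\c.b)) v))
Step 2: ((((\g.(\h.((((\d.(\e.((d e) e))) q) h) (g h)))) ((\f.(\g.(\h.((f h) (g h))))) t)) (\d.(\e.((d e) e)))) ((\b.(\c.b)) v))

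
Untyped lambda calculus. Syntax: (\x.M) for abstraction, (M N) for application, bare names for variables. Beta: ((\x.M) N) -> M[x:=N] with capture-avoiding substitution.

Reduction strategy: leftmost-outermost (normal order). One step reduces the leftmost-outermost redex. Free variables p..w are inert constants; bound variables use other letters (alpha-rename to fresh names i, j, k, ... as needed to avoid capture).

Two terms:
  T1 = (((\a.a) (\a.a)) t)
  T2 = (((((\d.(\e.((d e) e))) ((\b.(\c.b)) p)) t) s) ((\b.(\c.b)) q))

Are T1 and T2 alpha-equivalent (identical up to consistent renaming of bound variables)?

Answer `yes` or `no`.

Term 1: (((\a.a) (\a.a)) t)
Term 2: (((((\d.(\e.((d e) e))) ((\b.(\c.b)) p)) t) s) ((\b.(\c.b)) q))
Alpha-equivalence: compare structure up to binder renaming.
Result: False

Answer: no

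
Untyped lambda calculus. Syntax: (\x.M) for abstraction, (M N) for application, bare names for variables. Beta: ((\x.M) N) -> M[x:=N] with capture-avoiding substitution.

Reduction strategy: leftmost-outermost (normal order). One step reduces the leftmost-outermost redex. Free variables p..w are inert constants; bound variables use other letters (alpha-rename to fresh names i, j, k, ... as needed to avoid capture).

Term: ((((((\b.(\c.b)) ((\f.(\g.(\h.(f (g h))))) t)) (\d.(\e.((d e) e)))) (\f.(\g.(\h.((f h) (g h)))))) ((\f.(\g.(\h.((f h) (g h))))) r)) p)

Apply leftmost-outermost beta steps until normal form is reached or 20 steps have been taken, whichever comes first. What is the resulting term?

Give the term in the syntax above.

Answer: ((t (\g.(\h.((r (g h)) (h (g h)))))) p)

Derivation:
Step 0: ((((((\b.(\c.b)) ((\f.(\g.(\h.(f (g h))))) t)) (\d.(\e.((d e) e)))) (\f.(\g.(\h.((f h) (g h)))))) ((\f.(\g.(\h.((f h) (g h))))) r)) p)
Step 1: (((((\c.((\f.(\g.(\h.(f (g h))))) t)) (\d.(\e.((d e) e)))) (\f.(\g.(\h.((f h) (g h)))))) ((\f.(\g.(\h.((f h) (g h))))) r)) p)
Step 2: (((((\f.(\g.(\h.(f (g h))))) t) (\f.(\g.(\h.((f h) (g h)))))) ((\f.(\g.(\h.((f h) (g h))))) r)) p)
Step 3: ((((\g.(\h.(t (g h)))) (\f.(\g.(\h.((f h) (g h)))))) ((\f.(\g.(\h.((f h) (g h))))) r)) p)
Step 4: (((\h.(t ((\f.(\g.(\h.((f h) (g h))))) h))) ((\f.(\g.(\h.((f h) (g h))))) r)) p)
Step 5: ((t ((\f.(\g.(\h.((f h) (g h))))) ((\f.(\g.(\h.((f h) (g h))))) r))) p)
Step 6: ((t (\g.(\h.((((\f.(\g.(\h.((f h) (g h))))) r) h) (g h))))) p)
Step 7: ((t (\g.(\h.(((\g.(\h.((r h) (g h)))) h) (g h))))) p)
Step 8: ((t (\g.(\h.((\i.((r i) (h i))) (g h))))) p)
Step 9: ((t (\g.(\h.((r (g h)) (h (g h)))))) p)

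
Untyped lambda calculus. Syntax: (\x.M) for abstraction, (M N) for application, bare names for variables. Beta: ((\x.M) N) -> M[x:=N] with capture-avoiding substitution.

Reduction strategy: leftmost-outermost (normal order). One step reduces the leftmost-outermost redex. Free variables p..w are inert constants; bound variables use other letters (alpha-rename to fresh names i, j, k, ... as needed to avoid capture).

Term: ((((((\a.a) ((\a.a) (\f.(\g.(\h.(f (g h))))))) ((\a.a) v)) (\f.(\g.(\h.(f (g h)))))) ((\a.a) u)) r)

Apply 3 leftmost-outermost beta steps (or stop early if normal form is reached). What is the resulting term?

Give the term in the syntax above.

Step 0: ((((((\a.a) ((\a.a) (\f.(\g.(\h.(f (g h))))))) ((\a.a) v)) (\f.(\g.(\h.(f (g h)))))) ((\a.a) u)) r)
Step 1: ((((((\a.a) (\f.(\g.(\h.(f (g h)))))) ((\a.a) v)) (\f.(\g.(\h.(f (g h)))))) ((\a.a) u)) r)
Step 2: (((((\f.(\g.(\h.(f (g h))))) ((\a.a) v)) (\f.(\g.(\h.(f (g h)))))) ((\a.a) u)) r)
Step 3: ((((\g.(\h.(((\a.a) v) (g h)))) (\f.(\g.(\h.(f (g h)))))) ((\a.a) u)) r)

Answer: ((((\g.(\h.(((\a.a) v) (g h)))) (\f.(\g.(\h.(f (g h)))))) ((\a.a) u)) r)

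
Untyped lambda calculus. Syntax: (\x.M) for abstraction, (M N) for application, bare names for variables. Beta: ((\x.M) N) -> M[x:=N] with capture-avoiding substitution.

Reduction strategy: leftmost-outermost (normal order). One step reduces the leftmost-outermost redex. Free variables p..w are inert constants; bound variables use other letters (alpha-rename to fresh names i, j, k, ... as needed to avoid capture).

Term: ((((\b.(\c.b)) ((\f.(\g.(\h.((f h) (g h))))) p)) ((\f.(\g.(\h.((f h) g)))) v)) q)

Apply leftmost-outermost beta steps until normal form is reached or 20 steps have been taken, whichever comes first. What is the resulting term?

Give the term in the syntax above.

Step 0: ((((\b.(\c.b)) ((\f.(\g.(\h.((f h) (g h))))) p)) ((\f.(\g.(\h.((f h) g)))) v)) q)
Step 1: (((\c.((\f.(\g.(\h.((f h) (g h))))) p)) ((\f.(\g.(\h.((f h) g)))) v)) q)
Step 2: (((\f.(\g.(\h.((f h) (g h))))) p) q)
Step 3: ((\g.(\h.((p h) (g h)))) q)
Step 4: (\h.((p h) (q h)))

Answer: (\h.((p h) (q h)))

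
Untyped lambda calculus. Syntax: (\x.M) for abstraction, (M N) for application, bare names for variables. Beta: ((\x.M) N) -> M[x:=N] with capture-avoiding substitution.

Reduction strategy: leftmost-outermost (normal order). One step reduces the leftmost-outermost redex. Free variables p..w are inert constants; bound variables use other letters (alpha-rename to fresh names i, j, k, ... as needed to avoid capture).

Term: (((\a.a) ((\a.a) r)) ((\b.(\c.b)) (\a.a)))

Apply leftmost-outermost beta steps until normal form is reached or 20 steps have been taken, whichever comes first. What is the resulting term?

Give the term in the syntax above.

Answer: (r (\c.(\a.a)))

Derivation:
Step 0: (((\a.a) ((\a.a) r)) ((\b.(\c.b)) (\a.a)))
Step 1: (((\a.a) r) ((\b.(\c.b)) (\a.a)))
Step 2: (r ((\b.(\c.b)) (\a.a)))
Step 3: (r (\c.(\a.a)))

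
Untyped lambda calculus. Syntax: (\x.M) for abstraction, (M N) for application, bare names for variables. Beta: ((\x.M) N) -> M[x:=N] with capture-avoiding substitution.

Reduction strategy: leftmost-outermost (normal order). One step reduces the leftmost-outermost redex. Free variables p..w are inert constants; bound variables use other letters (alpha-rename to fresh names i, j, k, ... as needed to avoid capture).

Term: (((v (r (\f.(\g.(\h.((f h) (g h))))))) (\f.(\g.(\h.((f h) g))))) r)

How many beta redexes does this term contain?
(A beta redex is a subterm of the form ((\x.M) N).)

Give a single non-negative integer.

Term: (((v (r (\f.(\g.(\h.((f h) (g h))))))) (\f.(\g.(\h.((f h) g))))) r)
  (no redexes)
Total redexes: 0

Answer: 0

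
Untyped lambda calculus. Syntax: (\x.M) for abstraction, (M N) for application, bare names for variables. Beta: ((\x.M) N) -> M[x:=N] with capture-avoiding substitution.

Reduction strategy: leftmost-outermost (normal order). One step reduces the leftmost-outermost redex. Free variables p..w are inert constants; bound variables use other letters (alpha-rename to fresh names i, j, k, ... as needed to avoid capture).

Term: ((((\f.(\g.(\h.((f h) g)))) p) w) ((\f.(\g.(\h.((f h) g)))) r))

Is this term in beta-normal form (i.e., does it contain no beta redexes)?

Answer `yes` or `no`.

Answer: no

Derivation:
Term: ((((\f.(\g.(\h.((f h) g)))) p) w) ((\f.(\g.(\h.((f h) g)))) r))
Found 2 beta redex(es).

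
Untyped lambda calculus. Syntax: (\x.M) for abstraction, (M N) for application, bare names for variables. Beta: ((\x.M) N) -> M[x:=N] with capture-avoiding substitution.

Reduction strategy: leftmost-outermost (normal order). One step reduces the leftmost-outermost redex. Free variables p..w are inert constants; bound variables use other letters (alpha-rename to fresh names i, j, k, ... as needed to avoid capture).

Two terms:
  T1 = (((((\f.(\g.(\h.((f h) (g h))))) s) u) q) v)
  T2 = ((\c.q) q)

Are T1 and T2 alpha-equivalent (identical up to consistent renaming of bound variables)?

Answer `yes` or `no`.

Term 1: (((((\f.(\g.(\h.((f h) (g h))))) s) u) q) v)
Term 2: ((\c.q) q)
Alpha-equivalence: compare structure up to binder renaming.
Result: False

Answer: no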